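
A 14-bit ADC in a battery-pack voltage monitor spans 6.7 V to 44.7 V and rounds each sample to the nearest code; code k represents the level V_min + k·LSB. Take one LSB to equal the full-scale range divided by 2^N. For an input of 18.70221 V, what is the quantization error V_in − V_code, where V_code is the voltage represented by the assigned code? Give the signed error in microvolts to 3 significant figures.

−353 µV

Range = 44.7 − (6.7) = 38 V. LSB = 38 V / 2^14 ≈ 2.319 mV.
(V_in − V_min)/LSB = (18.70221 − (6.7)) × 16384/38 = 5174.8476 → nearest code k = 5175.
V_code = 6.7 + (5175/16384) × 38 = 18.702563477 V.
V_in − V_code = 18.70221 − (18.702563477) = −353 µV.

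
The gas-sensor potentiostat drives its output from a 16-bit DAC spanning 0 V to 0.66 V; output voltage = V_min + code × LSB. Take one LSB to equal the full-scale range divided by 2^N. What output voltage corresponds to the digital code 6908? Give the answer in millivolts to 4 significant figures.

69.57 mV

Range is 0.66 V. LSB = 0.66 V / 2^16.
V_out = 0 + 6908 × (0.66/65536) V
      = 0 V + 0.0695691 V = 0.0695691 V.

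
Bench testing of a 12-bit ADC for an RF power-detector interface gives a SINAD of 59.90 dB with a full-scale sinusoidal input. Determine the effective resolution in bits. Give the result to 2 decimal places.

9.66 bits

Inverting SNR = 6.02 N + 1.76: N_eff = (59.90 − 1.76)/6.02 = 9.6578.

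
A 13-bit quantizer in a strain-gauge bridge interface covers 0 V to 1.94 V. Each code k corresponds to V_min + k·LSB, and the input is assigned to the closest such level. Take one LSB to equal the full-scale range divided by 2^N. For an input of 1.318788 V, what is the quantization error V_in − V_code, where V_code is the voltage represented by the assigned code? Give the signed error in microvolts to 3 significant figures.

−42.6 µV

Full-scale range = 1.94 V. LSB = 1.94 V / 2^13 ≈ 236.8 µV.
Position in LSBs: (1.318788 − (0)) × 8192/1.94 = 5568.8203; rounding gives k = 5569.
V_code = V_min + k × range/2^13 = 0 + 5569 × 1.94/8192 = 1.318830566 V.
e = 1.318788 − (1.318830566) = −42.6 µV.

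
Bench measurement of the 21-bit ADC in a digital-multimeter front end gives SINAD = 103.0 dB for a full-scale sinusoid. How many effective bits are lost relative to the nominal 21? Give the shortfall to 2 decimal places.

4.18 bits

Effective bits = (103.0 − 1.76)/6.02 = 16.8173.
21 − 16.8173 = 4.18 bits below nominal.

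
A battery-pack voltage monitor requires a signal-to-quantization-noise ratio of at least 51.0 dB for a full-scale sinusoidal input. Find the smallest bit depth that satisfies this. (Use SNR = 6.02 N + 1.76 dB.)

9 bits

N ≥ (51.0 − 1.76)/6.02 = 8.179 → N_min = 9.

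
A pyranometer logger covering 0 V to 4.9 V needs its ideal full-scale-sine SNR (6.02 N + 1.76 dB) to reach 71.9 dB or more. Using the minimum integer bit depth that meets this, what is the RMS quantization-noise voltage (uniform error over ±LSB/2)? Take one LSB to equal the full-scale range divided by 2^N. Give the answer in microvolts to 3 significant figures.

345 µV

Range is 4.9 V.
N ≥ (71.9 − 1.76)/6.02 = 11.651 → N_min = 12.
One LSB is 4.9 V / 4096 = 1.1963 mV.
V_rms = LSB/√12 = 345 µV.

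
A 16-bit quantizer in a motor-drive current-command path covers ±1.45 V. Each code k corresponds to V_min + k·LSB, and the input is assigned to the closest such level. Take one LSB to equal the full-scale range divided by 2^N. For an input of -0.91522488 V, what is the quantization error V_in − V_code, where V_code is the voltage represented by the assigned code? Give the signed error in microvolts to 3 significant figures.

+7.97 µV

The full-scale span is 1.45 − (-1.45) = 2.9 V. LSB = 2.9 V / 2^16 ≈ 44.25 µV.
Position in LSBs: (-0.91522488 − (-1.45)) × 65536/2.9 = 12085.1801; rounding gives k = 12085.
V_code = V_min + k × range/2^16 = -1.45 + 12085 × 2.9/65536 = -0.91523284912 V.
e = -0.91522488 − (-0.91523284912) = +7.97 µV.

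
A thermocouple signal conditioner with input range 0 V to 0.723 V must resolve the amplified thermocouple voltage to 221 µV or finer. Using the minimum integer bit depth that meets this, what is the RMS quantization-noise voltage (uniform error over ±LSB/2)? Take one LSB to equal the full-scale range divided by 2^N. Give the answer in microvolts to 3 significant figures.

Full-scale range = 0.723 V.
0.723 V / 221 µV = 3271. Since 2^11 = 2048 and 2^12 = 4096, N = 12.
Step size = 0.723/4096 V = 176.51 µV.
V_rms = LSB/√12 = 51.0 µV.

51.0 µV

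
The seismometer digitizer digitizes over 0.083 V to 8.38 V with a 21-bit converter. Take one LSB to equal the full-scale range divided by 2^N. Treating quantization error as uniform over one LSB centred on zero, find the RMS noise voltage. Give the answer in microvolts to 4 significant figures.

Range = 8.38 − (0.083) = 8.297 V.
LSB = 8.297 V ÷ 2^21 = 8.297/2097152 V = 3.95632 µV.
σ_q = LSB/√12 = 3.95632 µV/3.4641 = 1.142 µV.

1.142 µV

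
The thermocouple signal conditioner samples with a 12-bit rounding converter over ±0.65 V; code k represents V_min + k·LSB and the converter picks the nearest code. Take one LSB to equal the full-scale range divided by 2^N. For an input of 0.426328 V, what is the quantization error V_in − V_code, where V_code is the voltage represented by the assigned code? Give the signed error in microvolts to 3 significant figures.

+82.9 µV

Span: 0.65 V − (-0.65 V) = 1.3 V. LSB = 1.3 V / 2^12 ≈ 317.4 µV.
Position in LSBs: (0.426328 − (-0.65)) × 4096/1.3 = 3391.2611; rounding gives k = 3391.
V_code = V_min + k × range/2^12 = -0.65 + 3391 × 1.3/4096 = 0.4262451172 V.
Error = V_in − V_code = 0.426328 − (0.4262451172) = +82.9 µV.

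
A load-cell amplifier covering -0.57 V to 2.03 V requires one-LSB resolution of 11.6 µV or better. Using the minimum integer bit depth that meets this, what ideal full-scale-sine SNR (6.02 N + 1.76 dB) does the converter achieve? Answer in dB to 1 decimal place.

Span: 2.03 V − (-0.57 V) = 2.6 V.
Need 2^N ≥ 2.6 V / 11.6 µV = 224100 → N_min = 18.
6.02(18) + 1.76 = 110.12 dB.

110.1 dB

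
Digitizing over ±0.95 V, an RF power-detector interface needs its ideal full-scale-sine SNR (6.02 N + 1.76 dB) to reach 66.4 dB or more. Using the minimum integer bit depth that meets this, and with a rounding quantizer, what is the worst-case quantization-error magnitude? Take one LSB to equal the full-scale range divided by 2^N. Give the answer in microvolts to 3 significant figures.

464 µV

The full-scale span is 0.95 − (-0.95) = 1.9 V.
Required N = ⌈(66.4 − 1.76)/6.02⌉ = ⌈10.738⌉ = 11.
Step size = 1.9/2048 V = 0.92773 mV.
Max error for round-to-nearest is LSB/2 = 464 µV.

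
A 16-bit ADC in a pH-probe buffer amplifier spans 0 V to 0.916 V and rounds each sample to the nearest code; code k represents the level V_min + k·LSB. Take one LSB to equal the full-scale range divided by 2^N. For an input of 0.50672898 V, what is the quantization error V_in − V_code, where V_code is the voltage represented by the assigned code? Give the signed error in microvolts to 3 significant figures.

V_FS = 0.916 V. LSB = 0.916 V / 2^16 ≈ 13.98 µV.
(V_in − V_min)/LSB = (0.50672898 − (0)) × 65536/0.916 = 36254.3564 → nearest code k = 36254.
Reconstructed level: 0 + 36254 × 0.916/65536 V = 0.50672399902 V.
e = 0.50672898 − (0.50672399902) = +4.98 µV.

+4.98 µV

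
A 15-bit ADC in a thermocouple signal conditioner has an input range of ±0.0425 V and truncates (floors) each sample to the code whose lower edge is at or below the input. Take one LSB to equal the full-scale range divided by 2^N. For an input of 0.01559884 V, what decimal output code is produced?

22397

Range = 0.0425 − (-0.0425) = 0.085 V. LSB = 0.085 V / 2^15 ≈ 2.594 µV.
(V_in − V_min) × 2^15/range = (0.01559884 − (-0.0425)) × 32768/0.085 = 22397.445.
Floor → code = 22397.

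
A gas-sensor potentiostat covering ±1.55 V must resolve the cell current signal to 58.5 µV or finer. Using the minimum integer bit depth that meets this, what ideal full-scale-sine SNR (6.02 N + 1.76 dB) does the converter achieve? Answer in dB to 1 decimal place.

98.1 dB

Span: 1.55 V − (-1.55 V) = 3.1 V.
Need 2^N ≥ 3.1 V / 58.5 µV = 52990 → N_min = 16.
SNR = 6.02 × 16 + 1.76 = 98.08 dB.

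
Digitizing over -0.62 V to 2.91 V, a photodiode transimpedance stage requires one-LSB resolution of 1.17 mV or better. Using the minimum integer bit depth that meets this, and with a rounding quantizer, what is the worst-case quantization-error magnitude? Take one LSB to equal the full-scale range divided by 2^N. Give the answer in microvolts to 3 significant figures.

431 µV

Full-scale range = 2.91 V − (-0.62 V) = 3.53 V.
3.53 V / 1.17 mV = 3017. Since 2^11 = 2048 and 2^12 = 4096, N = 12.
Step size = 3.53/4096 V = 0.86182 mV.
|e|_max = LSB/2 = 431 µV.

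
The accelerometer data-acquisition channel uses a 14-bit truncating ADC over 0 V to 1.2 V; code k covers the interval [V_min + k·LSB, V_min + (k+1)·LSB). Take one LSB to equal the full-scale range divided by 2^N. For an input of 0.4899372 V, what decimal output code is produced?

Full-scale range = 1.2 V. LSB = 1.2 V / 2^14 ≈ 73.24 µV.
V_in − V_min = 0.4899372 − (0) = 0.4899372 V.
Divide by LSB: 0.4899372 × 16384/1.2 = 6689.2759.
Truncating gives code 6689.

6689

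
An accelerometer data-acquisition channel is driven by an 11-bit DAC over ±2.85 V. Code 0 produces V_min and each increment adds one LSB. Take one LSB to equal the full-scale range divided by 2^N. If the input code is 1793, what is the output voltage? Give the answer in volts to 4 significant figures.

The full-scale span is 2.85 − (-2.85) = 5.7 V. LSB = 5.7 V / 2^11.
V_out = -2.85 + 1793 × (5.7/2048) V
      = -2.85 + 4.99028 = 2.14028 V.

2.140 V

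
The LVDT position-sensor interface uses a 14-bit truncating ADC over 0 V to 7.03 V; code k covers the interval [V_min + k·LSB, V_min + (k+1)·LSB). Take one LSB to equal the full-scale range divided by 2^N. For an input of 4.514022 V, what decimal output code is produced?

10520

Full-scale range = 7.03 V. LSB = 7.03 V / 2^14 ≈ 429.1 µV.
code = ⌊(V_in − V_min)/LSB⌋ = ⌊(V_in − V_min) × 2^14 / range⌋
     = ⌊(4.514022 − (0)) × 16384 / 7.03⌋ = ⌊4.514022 × 16384/7.03⌋
     = ⌊10520.304⌋ = 10520.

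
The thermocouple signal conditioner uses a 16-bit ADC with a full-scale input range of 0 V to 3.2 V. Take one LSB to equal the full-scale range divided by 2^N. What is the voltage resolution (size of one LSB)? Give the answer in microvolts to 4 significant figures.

48.83 µV

V_FS = 3.2 V.
There are 2^16 = 65536 steps.
One LSB is 3.2 V / 65536 = 48.83 µV.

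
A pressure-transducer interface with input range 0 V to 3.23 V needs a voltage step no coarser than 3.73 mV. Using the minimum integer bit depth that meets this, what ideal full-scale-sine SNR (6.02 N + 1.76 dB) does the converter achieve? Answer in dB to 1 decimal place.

Range is 3.23 V.
Levels needed ≥ 3.23/3.73 mV = 866.0. 2^10 = 1024 suffices, so N_min = 10.
Ideal SNR at N = 10: 6.02·10 + 1.76 = 62.0 dB.

62.0 dB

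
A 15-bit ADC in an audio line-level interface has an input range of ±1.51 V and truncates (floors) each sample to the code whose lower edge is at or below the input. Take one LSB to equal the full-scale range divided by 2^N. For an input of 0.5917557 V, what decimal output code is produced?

Full-scale range = 1.51 V − (-1.51 V) = 3.02 V. LSB = 3.02 V / 2^15 ≈ 92.16 µV.
(V_in − V_min) × 2^15/range = (0.5917557 − (-1.51)) × 32768/3.02 = 22804.745.
Floor → code = 22804.

22804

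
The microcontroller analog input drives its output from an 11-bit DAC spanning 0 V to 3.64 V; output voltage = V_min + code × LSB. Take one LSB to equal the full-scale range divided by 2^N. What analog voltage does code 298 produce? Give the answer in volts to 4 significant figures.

0.5296 V

Span = 3.64 V. LSB = 3.64 V / 2^11.
V_out = 0 + 298 × (3.64/2048) V
      = 0 V + 0.529648 V = 0.529648 V.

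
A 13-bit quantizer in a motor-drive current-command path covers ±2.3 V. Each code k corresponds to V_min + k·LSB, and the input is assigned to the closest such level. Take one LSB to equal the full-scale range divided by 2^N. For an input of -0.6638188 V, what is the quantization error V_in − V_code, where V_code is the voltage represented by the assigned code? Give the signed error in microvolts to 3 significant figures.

Span: 2.3 V − (-2.3 V) = 4.6 V. LSB = 4.6 V / 2^13 ≈ 0.5615 mV.
Position in LSBs: (-0.6638188 − (-2.3)) × 8192/4.6 = 2913.8253; rounding gives k = 2914.
V_code = V_min + k × range/2^13 = -2.3 + 2914 × 4.6/8192 = -0.6637207031 V.
V_in − V_code = -0.6638188 − (-0.6637207031) = −98.1 µV.

−98.1 µV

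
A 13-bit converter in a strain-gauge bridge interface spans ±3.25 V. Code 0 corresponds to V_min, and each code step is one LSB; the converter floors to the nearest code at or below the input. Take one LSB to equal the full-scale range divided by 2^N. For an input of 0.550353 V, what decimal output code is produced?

4789

The full-scale span is 3.25 − (-3.25) = 6.5 V. LSB = 6.5 V / 2^13 ≈ 0.7935 mV.
V_in − V_min = 0.550353 − (-3.25) = 3.800353 V.
Divide by LSB: 3.800353 × 8192/6.5 = 4789.6141.
Truncating gives code 4789.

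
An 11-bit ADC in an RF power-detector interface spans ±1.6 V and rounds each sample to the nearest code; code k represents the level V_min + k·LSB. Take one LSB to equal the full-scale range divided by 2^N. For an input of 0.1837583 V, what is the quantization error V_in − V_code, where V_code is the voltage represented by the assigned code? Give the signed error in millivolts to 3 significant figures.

−0.617 mV

The full-scale span is 1.6 − (-1.6) = 3.2 V. LSB = 3.2 V / 2^11 ≈ 1.563 mV.
(0.1837583 − (-1.6)) / LSB = 1.7837583 × 2048/3.2 = 1141.6053. Nearest integer: k = 1142.
Reconstructed level: -1.6 + 1142 × 3.2/2048 V = 0.1843750000 V.
Error = V_in − V_code = 0.1837583 − (0.1843750000) = −0.617 mV.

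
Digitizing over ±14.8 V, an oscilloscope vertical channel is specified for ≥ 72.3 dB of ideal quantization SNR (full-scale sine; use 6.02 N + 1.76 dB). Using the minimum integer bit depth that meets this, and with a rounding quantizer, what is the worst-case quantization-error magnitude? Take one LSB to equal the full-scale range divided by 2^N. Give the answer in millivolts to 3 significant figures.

The full-scale span is 14.8 − (-14.8) = 29.6 V.
6.02 N + 1.76 ≥ 72.3 gives N ≥ 11.718, so the minimum integer is 12.
LSB = 29.6 V ÷ 2^12 = 29.6/4096 V = 7.2266 mV.
Half an LSB is 3.61 mV.

3.61 mV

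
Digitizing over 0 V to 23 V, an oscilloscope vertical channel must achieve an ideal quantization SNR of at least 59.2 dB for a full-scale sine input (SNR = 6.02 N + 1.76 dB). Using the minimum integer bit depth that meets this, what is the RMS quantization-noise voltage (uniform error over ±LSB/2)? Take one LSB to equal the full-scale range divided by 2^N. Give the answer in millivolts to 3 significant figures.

Span = 23 V.
Solving 6.02 N ≥ 59.2 − 1.76: N ≥ 9.542. Round up → N = 10.
Step size = 23/1024 V = 22.461 mV.
RMS noise = LSB/√12 = 6.48 mV.

6.48 mV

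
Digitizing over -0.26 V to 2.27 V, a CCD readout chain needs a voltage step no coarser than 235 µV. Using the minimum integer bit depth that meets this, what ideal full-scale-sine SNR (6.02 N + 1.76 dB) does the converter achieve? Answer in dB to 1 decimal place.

86.0 dB

Span: 2.27 V − (-0.26 V) = 2.53 V.
Required number of levels: 2.53/235 µV = 10766; smallest N with 2^N ≥ that is 14.
SNR = 6.02 × 14 + 1.76 = 86.04 dB.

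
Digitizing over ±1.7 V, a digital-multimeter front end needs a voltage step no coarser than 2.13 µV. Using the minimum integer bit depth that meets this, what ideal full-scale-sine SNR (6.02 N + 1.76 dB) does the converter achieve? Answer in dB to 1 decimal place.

Full-scale range = 1.7 V − (-1.7 V) = 3.4 V.
Required number of levels: 3.4/2.13 µV = 1.5962e6; smallest N with 2^N ≥ that is 21.
SNR = 6.02 × 21 + 1.76 = 128.18 dB.

128.2 dB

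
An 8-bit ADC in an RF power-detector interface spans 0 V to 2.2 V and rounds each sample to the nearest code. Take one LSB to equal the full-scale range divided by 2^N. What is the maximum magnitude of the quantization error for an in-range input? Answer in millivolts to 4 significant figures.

Span = 2.2 V.
Step size = 2.2/256 V = 8.59375 mV.
|e|_max = LSB/2 = 4.297 mV.

4.297 mV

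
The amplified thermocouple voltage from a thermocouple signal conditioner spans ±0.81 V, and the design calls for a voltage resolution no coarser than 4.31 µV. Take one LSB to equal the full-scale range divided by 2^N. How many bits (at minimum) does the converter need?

Full-scale range = 0.81 V − (-0.81 V) = 1.62 V.
1.62 V / 4.31 µV = 375900. Since 2^18 = 262144 and 2^19 = 524288, N = 19.

19 bits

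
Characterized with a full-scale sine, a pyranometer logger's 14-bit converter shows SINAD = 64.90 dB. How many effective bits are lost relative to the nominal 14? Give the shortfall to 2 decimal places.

3.51 bits

Effective bits = (64.90 − 1.76)/6.02 = 10.4884.
Shortfall = 14 − 10.4884 = 3.5116 bits.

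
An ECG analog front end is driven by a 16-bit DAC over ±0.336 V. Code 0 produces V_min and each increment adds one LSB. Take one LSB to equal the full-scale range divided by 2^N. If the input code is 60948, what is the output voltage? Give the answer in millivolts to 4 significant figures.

289.0 mV

Range = 0.336 − (-0.336) = 0.672 V. LSB = 0.672 V / 2^16.
Output = V_min + (60948/65536) × range = -0.336 + 0.929993 × 0.672 V
      = -0.336 + 0.624955 = 0.288955 V.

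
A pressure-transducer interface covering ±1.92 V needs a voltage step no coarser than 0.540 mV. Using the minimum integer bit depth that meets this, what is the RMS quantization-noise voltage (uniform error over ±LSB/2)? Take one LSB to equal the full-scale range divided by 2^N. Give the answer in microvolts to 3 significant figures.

135 µV

Range = 1.92 − (-1.92) = 3.84 V.
3.84 V / 0.540 mV = 7111. Since 2^12 = 4096 and 2^13 = 8192, N = 13.
LSB = 3.84 V ÷ 2^13 = 3.84/8192 V = 468.75 µV.
V_rms = LSB/√12 = 135 µV.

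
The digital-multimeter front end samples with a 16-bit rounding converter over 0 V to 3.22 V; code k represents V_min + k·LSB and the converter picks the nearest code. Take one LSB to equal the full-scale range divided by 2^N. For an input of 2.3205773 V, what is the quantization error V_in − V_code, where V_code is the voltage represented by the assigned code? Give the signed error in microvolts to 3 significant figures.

Range is 3.22 V. LSB = 3.22 V / 2^16 ≈ 49.13 µV.
Position in LSBs: (2.3205773 − (0)) × 65536/3.22 = 47230.2341; rounding gives k = 47230.
V_code = 0 + (47230/65536) × 3.22 = 2.3205657959 V.
e = 2.3205773 − (2.3205657959) = +11.5 µV.

+11.5 µV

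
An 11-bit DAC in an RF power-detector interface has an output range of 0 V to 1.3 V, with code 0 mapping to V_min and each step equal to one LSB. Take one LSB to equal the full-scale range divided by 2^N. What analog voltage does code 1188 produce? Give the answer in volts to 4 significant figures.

V_FS = 1.3 V. LSB = 1.3 V / 2^11.
V_out = 0 + 1188 × (1.3/2048) V
      = 0 V + 0.754102 V = 0.754102 V.

0.7541 V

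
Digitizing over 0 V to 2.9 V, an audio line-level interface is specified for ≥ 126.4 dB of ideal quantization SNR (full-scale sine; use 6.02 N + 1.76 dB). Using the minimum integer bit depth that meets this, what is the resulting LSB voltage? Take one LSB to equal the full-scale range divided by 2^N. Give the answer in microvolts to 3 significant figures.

1.38 µV

V_FS = 2.9 V.
Solving 6.02 N ≥ 126.4 − 1.76: N ≥ 20.704. Round up → N = 21.
LSB = 2.9 V / 2^21 = 1.38 µV.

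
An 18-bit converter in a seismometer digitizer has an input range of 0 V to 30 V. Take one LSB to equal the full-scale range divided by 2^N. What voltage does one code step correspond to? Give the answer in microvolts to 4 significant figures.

114.4 µV

Full-scale range = 30 V.
There are 2^18 = 262144 steps.
LSB = 30 V / 2^18 = 114.4 µV.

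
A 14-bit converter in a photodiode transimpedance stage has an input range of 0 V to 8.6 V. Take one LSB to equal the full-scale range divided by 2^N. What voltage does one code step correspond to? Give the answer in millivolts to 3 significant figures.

V_FS = 8.6 V.
There are 2^14 = 16384 steps.
LSB = 8.6 V ÷ 2^14 = 8.6/16384 V = 0.525 mV.

0.525 mV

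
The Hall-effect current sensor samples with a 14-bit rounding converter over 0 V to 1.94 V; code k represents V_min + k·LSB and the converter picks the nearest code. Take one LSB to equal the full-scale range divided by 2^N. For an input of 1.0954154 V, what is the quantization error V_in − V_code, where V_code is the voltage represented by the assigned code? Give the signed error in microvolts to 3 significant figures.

Range is 1.94 V. LSB = 1.94 V / 2^14 ≈ 118.4 µV.
(V_in − V_min)/LSB = (1.0954154 − (0)) × 16384/1.94 = 9251.1783 → nearest code k = 9251.
Reconstructed level: 0 + 9251 × 1.94/16384 V = 1.0953942871 V.
e = 1.0954154 − (1.0953942871) = +21.1 µV.

+21.1 µV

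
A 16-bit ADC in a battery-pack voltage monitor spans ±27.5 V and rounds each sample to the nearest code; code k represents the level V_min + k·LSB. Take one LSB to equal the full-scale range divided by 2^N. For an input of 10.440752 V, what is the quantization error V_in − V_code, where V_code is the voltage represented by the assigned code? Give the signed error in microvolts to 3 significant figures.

Full-scale range = 27.5 V − (-27.5 V) = 55 V. LSB = 55 V / 2^16 ≈ 0.8392 mV.
(V_in − V_min)/LSB = (10.440752 − (-27.5)) × 65536/55 = 45208.8204 → nearest code k = 45209.
V_code = -27.5 + (45209/65536) × 55 = 10.440902710 V.
e = 10.440752 − (10.440902710) = −151 µV.

−151 µV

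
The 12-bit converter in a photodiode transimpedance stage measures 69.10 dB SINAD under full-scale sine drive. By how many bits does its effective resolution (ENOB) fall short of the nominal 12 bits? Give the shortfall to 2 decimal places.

0.81 bits

ENOB = (SINAD − 1.76)/6.02 = (69.10 − 1.76)/6.02 = 11.1860 bits.
Lost resolution: 12 − 11.1860 = 0.8140 bits.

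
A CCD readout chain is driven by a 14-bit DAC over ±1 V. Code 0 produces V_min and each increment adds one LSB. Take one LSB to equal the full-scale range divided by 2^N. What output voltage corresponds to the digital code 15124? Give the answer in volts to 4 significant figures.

0.8462 V

Full-scale range = 1 V − (-1 V) = 2 V. LSB = 2 V / 2^14.
V_out = -1 + 15124 × (2/16384) V
      = -1 + 1.84619 = 0.846191 V.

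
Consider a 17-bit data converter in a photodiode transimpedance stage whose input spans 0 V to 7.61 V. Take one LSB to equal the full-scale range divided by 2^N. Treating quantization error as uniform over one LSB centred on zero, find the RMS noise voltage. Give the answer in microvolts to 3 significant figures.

16.8 µV

Span = 7.61 V.
One LSB is 7.61 V / 131072 = 58.060 µV.
RMS of a uniform error over width LSB is LSB/√12 = 16.8 µV.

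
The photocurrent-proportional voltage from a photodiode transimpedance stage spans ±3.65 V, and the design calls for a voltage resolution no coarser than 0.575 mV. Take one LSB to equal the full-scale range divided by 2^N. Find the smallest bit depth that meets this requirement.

14 bits

Range = 3.65 − (-3.65) = 7.3 V.
Levels needed ≥ 7.3/0.575 mV = 12700. 2^14 = 16384 suffices, so N_min = 14.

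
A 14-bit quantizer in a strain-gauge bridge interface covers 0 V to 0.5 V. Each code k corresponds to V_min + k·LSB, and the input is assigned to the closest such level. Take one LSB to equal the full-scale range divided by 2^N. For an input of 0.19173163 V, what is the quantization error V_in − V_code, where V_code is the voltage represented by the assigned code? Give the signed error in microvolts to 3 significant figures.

−10.3 µV

Full-scale range = 0.5 V. LSB = 0.5 V / 2^14 ≈ 30.52 µV.
(V_in − V_min)/LSB = (0.19173163 − (0)) × 16384/0.5 = 6282.6621 → nearest code k = 6283.
V_code = 0 + (6283/16384) × 0.5 = 0.19174194336 V.
V_in − V_code = 0.19173163 − (0.19174194336) = −10.3 µV.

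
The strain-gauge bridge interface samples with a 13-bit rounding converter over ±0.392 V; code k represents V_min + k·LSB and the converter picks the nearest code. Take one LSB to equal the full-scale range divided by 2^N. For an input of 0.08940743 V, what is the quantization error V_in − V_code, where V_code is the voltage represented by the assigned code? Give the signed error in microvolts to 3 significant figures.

+20.7 µV

The full-scale span is 0.392 − (-0.392) = 0.784 V. LSB = 0.784 V / 2^13 ≈ 95.70 µV.
(0.08940743 − (-0.392)) / LSB = 0.48140743 × 8192/0.784 = 5030.2164. Nearest integer: k = 5030.
V_code = V_min + k × range/2^13 = -0.392 + 5030 × 0.784/8192 = 0.08938671875 V.
Error = V_in − V_code = 0.08940743 − (0.08938671875) = +20.7 µV.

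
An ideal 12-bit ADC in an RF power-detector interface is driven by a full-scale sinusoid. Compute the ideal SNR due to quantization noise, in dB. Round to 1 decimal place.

For an ideal N-bit converter with full-scale sine input, SNR = 6.02 N + 1.76 dB. SNR = 6.02 × 12 + 1.76 = 72.24 + 1.76 = 74.00 dB.

74.0 dB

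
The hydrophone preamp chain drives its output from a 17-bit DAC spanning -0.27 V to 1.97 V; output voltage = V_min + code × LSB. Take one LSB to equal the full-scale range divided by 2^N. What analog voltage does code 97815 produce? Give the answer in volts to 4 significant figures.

1.402 V

Full-scale range = 1.97 V − (-0.27 V) = 2.24 V. LSB = 2.24 V / 2^17.
V_out = V_min + code × LSB = -0.27 V + 97815 × 2.24 V / 131072
      = -0.27 + 1.67164 = 1.40164 V.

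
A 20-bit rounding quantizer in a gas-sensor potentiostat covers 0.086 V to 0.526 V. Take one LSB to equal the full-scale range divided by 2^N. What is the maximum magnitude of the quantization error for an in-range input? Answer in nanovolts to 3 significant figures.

Span: 0.526 V − (0.086 V) = 0.44 V.
LSB = 0.44 V / 2^20 = 419.62 nV.
Worst-case error for round-to-nearest is half an LSB: 210 nV.

210 nV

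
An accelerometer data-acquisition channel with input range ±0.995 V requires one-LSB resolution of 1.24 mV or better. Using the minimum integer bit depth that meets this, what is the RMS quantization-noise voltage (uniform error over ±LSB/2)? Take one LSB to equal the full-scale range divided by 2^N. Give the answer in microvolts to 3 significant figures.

The full-scale span is 0.995 − (-0.995) = 1.99 V.
Need 2^N ≥ 1.99 V / 1.24 mV = 1605 → N_min = 11.
LSB = 1.99 V / 2^11 = 0.97168 mV.
σ_q = LSB/√12 = 0.97168 mV/3.4641 = 280 µV.

280 µV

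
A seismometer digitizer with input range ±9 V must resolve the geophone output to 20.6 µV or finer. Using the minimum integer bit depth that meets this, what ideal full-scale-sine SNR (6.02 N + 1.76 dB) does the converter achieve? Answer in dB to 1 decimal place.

122.2 dB

Span: 9 V − (-9 V) = 18 V.
Levels needed ≥ 18/20.6 µV = 873800. 2^20 = 1048576 suffices, so N_min = 20.
SNR = 6.02 × 20 + 1.76 = 122.16 dB.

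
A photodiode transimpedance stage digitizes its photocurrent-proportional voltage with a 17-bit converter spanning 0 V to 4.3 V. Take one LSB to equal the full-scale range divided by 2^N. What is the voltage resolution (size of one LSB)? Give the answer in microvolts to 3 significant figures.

V_FS = 4.3 V.
Number of codes = 2^17 = 131072.
Step size = 4.3/131072 V = 32.8 µV.

32.8 µV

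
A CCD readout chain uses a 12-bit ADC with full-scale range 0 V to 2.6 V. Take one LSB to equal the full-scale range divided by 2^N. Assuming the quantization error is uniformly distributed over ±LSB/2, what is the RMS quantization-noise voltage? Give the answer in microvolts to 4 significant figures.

V_FS = 2.6 V.
Step size = 2.6/4096 V = 0.634766 mV.
For a uniform distribution on [−LSB/2, +LSB/2], V_rms = LSB/√12 = 0.634766 mV/3.4641 = 183.2 µV.

183.2 µV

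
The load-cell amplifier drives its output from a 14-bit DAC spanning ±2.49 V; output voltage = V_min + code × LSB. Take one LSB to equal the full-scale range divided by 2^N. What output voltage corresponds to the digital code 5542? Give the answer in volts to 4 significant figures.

Span: 2.49 V − (-2.49 V) = 4.98 V. LSB = 4.98 V / 2^14.
Output = V_min + (5542/16384) × range = -2.49 + 0.338257 × 4.98 V
      = -2.49 V + 1.68452 V = -0.805481 V.

-0.8055 V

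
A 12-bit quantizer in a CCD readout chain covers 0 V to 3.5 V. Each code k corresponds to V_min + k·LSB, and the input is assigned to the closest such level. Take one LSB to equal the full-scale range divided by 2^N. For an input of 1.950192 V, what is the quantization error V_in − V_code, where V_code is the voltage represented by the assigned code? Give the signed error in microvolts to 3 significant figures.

+241 µV

Span = 3.5 V. LSB = 3.5 V / 2^12 ≈ 0.8545 mV.
(V_in − V_min)/LSB = (1.950192 − (0)) × 4096/3.5 = 2282.2818 → nearest code k = 2282.
V_code = V_min + k × range/2^12 = 0 + 2282 × 3.5/4096 = 1.949951172 V.
Error = V_in − V_code = 1.950192 − (1.949951172) = +241 µV.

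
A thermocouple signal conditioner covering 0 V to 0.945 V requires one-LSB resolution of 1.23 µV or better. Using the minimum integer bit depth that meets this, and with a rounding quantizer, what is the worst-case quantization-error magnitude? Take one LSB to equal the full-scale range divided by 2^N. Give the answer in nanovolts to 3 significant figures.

451 nV

Range is 0.945 V.
Levels needed ≥ 0.945/1.23 µV = 768300. 2^20 = 1048576 suffices, so N_min = 20.
LSB = 0.945 V / 2^20 = 0.90122 µV.
Max error for round-to-nearest is LSB/2 = 451 nV.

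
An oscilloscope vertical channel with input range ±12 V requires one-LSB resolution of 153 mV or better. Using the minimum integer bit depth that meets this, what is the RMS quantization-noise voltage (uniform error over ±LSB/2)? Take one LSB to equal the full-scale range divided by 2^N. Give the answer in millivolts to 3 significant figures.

Range = 12 − (-12) = 24 V.
Required number of levels: 24/153 mV = 156.86; smallest N with 2^N ≥ that is 8.
One LSB is 24 V / 256 = 93.750 mV.
σ_q = LSB/√12 = 93.750 mV/3.4641 = 27.1 mV.

27.1 mV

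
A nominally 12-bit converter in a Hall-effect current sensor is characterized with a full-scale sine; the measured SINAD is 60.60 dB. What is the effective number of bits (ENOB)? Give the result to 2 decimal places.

Inverting SNR = 6.02 N + 1.76: N_eff = (60.60 − 1.76)/6.02 = 9.7741.

9.77 bits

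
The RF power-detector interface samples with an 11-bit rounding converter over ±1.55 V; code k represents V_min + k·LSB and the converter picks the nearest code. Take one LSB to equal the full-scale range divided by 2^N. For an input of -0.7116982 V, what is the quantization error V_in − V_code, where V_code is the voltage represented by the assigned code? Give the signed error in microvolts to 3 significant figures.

The full-scale span is 1.55 − (-1.55) = 3.1 V. LSB = 3.1 V / 2^11 ≈ 1.514 mV.
Position in LSBs: (-0.7116982 − (-1.55)) × 2048/3.1 = 553.8200; rounding gives k = 554.
Reconstructed level: -1.55 + 554 × 3.1/2048 V = -0.7114257813 V.
e = -0.7116982 − (-0.7114257813) = −272 µV.

−272 µV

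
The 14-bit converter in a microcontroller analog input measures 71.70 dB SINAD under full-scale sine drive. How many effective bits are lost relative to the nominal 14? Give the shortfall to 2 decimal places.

N_eff = (71.70 − 1.76)/6.02 = 11.6179 bits.
Shortfall = 14 − 11.6179 = 2.3821 bits.

2.38 bits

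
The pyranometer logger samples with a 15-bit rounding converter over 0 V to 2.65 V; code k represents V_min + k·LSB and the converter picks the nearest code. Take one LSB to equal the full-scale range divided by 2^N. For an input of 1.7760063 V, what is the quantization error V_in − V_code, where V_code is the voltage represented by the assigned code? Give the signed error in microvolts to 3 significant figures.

Full-scale range = 2.65 V. LSB = 2.65 V / 2^15 ≈ 80.87 µV.
(1.7760063 − (0)) / LSB = 1.7760063 × 32768/2.65 = 21960.8205. Nearest integer: k = 21961.
V_code = V_min + k × range/2^15 = 0 + 21961 × 2.65/32768 = 1.7760208130 V.
Error = V_in − V_code = 1.7760063 − (1.7760208130) = −14.5 µV.

−14.5 µV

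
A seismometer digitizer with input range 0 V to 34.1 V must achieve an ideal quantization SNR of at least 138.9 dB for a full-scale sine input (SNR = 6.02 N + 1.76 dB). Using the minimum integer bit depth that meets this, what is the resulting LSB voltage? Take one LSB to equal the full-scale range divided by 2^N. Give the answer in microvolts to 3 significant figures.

4.07 µV

Range is 34.1 V.
Required N = ⌈(138.9 − 1.76)/6.02⌉ = ⌈22.781⌉ = 23.
LSB = 34.1 V ÷ 2^23 = 34.1/8388608 V = 4.07 µV.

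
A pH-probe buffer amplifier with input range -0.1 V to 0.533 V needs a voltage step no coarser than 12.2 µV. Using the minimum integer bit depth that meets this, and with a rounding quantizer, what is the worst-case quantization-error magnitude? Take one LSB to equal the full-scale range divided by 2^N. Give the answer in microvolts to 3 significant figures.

Range = 0.533 − (-0.1) = 0.633 V.
Need 2^N ≥ 0.633 V / 12.2 µV = 51890 → N_min = 16.
LSB = 0.633 V / 2^16 = 9.6588 µV.
Max error for round-to-nearest is LSB/2 = 4.83 µV.

4.83 µV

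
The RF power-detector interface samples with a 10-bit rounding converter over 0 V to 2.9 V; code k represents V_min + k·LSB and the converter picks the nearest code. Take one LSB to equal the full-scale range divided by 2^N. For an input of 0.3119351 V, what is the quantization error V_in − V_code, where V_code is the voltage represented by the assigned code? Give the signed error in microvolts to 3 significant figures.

V_FS = 2.9 V. LSB = 2.9 V / 2^10 ≈ 2.832 mV.
Position in LSBs: (0.3119351 − (0)) × 1024/2.9 = 110.1454; rounding gives k = 110.
V_code = V_min + k × range/2^10 = 0 + 110 × 2.9/1024 = 0.3115234375 V.
V_in − V_code = 0.3119351 − (0.3115234375) = +412 µV.

+412 µV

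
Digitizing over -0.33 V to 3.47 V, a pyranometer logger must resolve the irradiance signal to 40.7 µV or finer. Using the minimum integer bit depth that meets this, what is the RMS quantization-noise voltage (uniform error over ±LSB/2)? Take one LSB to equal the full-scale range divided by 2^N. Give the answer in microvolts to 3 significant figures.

The full-scale span is 3.47 − (-0.33) = 3.8 V.
3.8 V / 40.7 µV = 93370. Since 2^16 = 65536 and 2^17 = 131072, N = 17.
Step size = 3.8/131072 V = 28.992 µV.
RMS noise = LSB/√12 = 8.37 µV.

8.37 µV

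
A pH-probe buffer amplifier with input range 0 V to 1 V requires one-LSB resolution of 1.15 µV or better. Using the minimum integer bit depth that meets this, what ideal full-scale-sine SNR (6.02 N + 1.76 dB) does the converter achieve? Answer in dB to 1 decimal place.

122.2 dB

Full-scale range = 1 V.
1 V / 1.15 µV = 869600. Since 2^19 = 524288 and 2^20 = 1048576, N = 20.
Ideal SNR at N = 20: 6.02·20 + 1.76 = 122.2 dB.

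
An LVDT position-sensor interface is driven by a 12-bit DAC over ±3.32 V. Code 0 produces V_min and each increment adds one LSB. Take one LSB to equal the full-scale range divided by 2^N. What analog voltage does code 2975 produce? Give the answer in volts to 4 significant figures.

Range = 3.32 − (-3.32) = 6.64 V. LSB = 6.64 V / 2^12.
Output = V_min + (2975/4096) × range = -3.32 + 0.726318 × 6.64 V
      = -3.32 V + 4.82275 V = 1.50275 V.

1.503 V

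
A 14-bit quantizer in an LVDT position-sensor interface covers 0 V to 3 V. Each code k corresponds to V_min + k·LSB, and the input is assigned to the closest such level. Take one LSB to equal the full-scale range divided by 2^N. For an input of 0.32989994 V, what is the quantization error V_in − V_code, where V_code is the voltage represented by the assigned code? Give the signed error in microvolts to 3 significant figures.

Range is 3 V. LSB = 3 V / 2^14 ≈ 183.1 µV.
(0.32989994 − (0)) / LSB = 0.32989994 × 16384/3 = 1801.6935. Nearest integer: k = 1802.
V_code = V_min + k × range/2^14 = 0 + 1802 × 3/16384 = 0.32995605469 V.
Error = V_in − V_code = 0.32989994 − (0.32995605469) = −56.1 µV.

−56.1 µV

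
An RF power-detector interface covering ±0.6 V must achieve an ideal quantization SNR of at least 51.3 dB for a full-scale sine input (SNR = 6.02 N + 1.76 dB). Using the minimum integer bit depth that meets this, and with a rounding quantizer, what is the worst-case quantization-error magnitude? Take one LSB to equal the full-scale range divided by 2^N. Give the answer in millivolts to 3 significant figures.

1.17 mV

Range = 0.6 − (-0.6) = 1.2 V.
Solving 6.02 N ≥ 51.3 − 1.76: N ≥ 8.229. Round up → N = 9.
One LSB is 1.2 V / 512 = 2.3438 mV.
Half an LSB is 1.17 mV.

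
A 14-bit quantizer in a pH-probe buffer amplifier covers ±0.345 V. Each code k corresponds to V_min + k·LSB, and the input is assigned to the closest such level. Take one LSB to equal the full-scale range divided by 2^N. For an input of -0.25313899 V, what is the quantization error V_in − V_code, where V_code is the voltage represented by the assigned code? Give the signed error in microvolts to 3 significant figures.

Full-scale range = 0.345 V − (-0.345 V) = 0.69 V. LSB = 0.69 V / 2^14 ≈ 42.11 µV.
(-0.25313899 − (-0.345)) / LSB = 0.09186101 × 16384/0.69 = 2181.2330. Nearest integer: k = 2181.
Reconstructed level: -0.345 + 2181 × 0.69/16384 V = -0.25314880371 V.
e = -0.25313899 − (-0.25314880371) = +9.81 µV.

+9.81 µV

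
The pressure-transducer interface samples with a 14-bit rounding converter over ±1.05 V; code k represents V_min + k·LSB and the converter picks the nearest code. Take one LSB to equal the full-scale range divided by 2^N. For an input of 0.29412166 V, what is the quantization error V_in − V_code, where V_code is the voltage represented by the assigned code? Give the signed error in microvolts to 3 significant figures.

The full-scale span is 1.05 − (-1.05) = 2.1 V. LSB = 2.1 V / 2^14 ≈ 128.2 µV.
Position in LSBs: (0.29412166 − (-1.05)) × 16384/2.1 = 10486.7092; rounding gives k = 10487.
V_code = -1.05 + (10487/16384) × 2.1 = 0.29415893555 V.
e = 0.29412166 − (0.29415893555) = −37.3 µV.

−37.3 µV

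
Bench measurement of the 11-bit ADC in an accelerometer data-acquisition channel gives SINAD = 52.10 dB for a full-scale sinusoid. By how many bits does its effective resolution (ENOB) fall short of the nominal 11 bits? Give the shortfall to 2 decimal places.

2.64 bits

Effective bits = (52.10 − 1.76)/6.02 = 8.3621.
11 − 8.3621 = 2.64 bits below nominal.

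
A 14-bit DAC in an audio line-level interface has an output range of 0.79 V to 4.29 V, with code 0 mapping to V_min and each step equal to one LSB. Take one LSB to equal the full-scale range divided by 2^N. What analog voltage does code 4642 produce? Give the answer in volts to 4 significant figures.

The full-scale span is 4.29 − (0.79) = 3.5 V. LSB = 3.5 V / 2^14.
V_out = 0.79 + 4642 × (3.5/16384) V
      = 0.79 + 0.991638 = 1.78164 V.

1.782 V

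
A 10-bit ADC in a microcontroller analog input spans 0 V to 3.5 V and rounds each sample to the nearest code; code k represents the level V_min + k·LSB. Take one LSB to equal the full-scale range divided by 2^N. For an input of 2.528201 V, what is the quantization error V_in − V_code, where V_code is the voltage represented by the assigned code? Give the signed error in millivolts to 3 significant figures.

Full-scale range = 3.5 V. LSB = 3.5 V / 2^10 ≈ 3.418 mV.
(V_in − V_min)/LSB = (2.528201 − (0)) × 1024/3.5 = 739.6794 → nearest code k = 740.
V_code = V_min + k × range/2^10 = 0 + 740 × 3.5/1024 = 2.529296875 V.
e = 2.528201 − (2.529296875) = −1.10 mV.

−1.10 mV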